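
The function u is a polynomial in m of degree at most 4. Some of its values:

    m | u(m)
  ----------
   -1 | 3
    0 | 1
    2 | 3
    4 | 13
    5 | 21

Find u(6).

31

Write u(m) = am^4 + bm³ + cm² + dm + e; the 5 given values yield a linear system in the 5 coefficients.
Solving, the top 2 coefficients vanish, and u(m) = m² - m + 1.
Then u(6) = 31.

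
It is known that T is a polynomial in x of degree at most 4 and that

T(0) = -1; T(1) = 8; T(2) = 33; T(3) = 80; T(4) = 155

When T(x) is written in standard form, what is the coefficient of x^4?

0

Write T(x) = ax^4 + bx³ + cx² + dx + e; the 5 given values yield a linear system in the 5 coefficients.
Solving, the leading coefficient vanishes, and T(x) = x³ + 5x² + 3x - 1.
The coefficient of x^4 is 0.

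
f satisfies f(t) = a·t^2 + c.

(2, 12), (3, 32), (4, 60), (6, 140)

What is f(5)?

From f(2) = 12 and f(3) = 32: 4a + c = 12 and 9a + c = 32.
Subtracting: 5a = 20, so a = 4; then c = 12 − 4·4 = -4.
So f(t) = 4t² − 4, and f(5) = 96.

96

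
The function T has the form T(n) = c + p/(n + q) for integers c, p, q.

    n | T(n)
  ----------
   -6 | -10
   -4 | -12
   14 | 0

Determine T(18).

(T(n) − c)(n + q) = p for each data point; the three points give a linear system in c and q, then p follows.
Solving: c = -4, q = -2, p = 48, so T(n) = -4 + 48/(n − 2).
Then T(18) = -4 + 48/16 = -1.

-1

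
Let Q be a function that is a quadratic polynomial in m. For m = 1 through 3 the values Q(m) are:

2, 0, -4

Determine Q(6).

-28

Write Q(m) = am² + bm + c; the 3 given values yield a linear system in the 3 coefficients.
Solving, Q(m) = -m² + m + 2.
Then Q(6) = -28.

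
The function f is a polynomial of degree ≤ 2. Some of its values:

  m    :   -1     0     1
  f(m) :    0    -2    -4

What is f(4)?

-10

First differences: -2, -2.
Level-1 differences are constant, so f has degree 1.
Fitting a degree-1 polynomial gives f(m) = -2m - 2.
Then f(4) = -10.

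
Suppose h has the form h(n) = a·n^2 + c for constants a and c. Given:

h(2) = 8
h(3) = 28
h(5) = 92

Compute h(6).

136

From h(2) = 8 and h(3) = 28: 4a + c = 8 and 9a + c = 28.
Subtracting: 5a = 20, so a = 4; then c = 8 − 4·4 = -8.
So h(n) = 4n² − 8, and h(6) = 136.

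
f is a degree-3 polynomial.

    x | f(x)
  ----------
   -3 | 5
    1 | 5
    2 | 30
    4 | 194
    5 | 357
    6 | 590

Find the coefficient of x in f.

Write f(x) = ax³ + bx² + cx + d; the 6 given values yield a linear system in the 4 coefficients.
Solving, f(x) = 2x³ + 5x² - 4x + 2.
The coefficient of x is -4.

-4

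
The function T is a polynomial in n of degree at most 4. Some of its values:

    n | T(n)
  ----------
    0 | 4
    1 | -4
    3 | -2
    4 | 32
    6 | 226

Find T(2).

Write T(n) = an^4 + bn³ + cn² + dn + e; the 5 given values yield a linear system in the 5 coefficients.
Solving, the leading coefficient vanishes, and T(n) = 2n³ - 5n² - 5n + 4.
Then T(2) = -10.

-10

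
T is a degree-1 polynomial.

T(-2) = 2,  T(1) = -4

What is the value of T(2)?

-6

Write T(n) = an + b; the 2 given values yield a linear system in the 2 coefficients.
Solving, T(n) = -2n - 2.
Then T(2) = -6.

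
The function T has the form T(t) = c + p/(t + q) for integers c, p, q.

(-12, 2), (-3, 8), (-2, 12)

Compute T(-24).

1

(T(t) − c)(t + q) = p for each data point; the three points give a linear system in c and q, then p follows.
Solving: c = 0, q = 0, p = -24, so T(t) = -24/(t + 0).
Then T(-24) = 0 − 24/(-24) = 1.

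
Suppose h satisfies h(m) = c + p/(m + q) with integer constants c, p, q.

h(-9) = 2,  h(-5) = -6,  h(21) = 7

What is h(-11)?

(h(m) − c)(m + q) = p for each data point; the three points give a linear system in c and q, then p follows.
Solving: c = 6, q = 3, p = 24, so h(m) = 6 + 24/(m + 3).
Then h(-11) = 6 + 24/(-8) = 3.

3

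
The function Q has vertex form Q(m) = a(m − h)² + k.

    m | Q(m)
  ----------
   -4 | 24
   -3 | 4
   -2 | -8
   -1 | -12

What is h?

-1

First differences -20, -12, -4; second difference 8 = 2a, so a = 4.
Expanding, the m-coefficient is −2ah = -8h; matching it to the data gives h = -1, and then k = -12.
So Q(m) = 4(m + 1)² − 12.
Hence h = -1.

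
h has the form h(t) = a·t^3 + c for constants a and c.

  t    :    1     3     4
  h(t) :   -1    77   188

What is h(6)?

644

From h(1) = -1 and h(3) = 77: 1a + c = -1 and 27a + c = 77.
Subtracting: 26a = 78, so a = 3; then c = -1 − 3·1 = -4.
So h(t) = 3t³ − 4, and h(6) = 644.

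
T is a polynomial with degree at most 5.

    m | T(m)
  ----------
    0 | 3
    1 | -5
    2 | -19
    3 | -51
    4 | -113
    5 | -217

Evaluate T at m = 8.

-901

First differences: -8, -14, -32, -62, -104. Second differences: -6, -18, -30, -42. Third differences: -12, -12, -12.
Level-3 differences are constant, so T has degree 3.
Fitting a degree-3 polynomial gives T(m) = -2m³ + 3m² - 9m + 3.
Then T(8) = -901.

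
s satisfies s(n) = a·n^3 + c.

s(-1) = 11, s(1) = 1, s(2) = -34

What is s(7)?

From s(-1) = 11 and s(1) = 1: -1a + c = 11 and 1a + c = 1.
Subtracting: 2a = -10, so a = -5; then c = 11 − (-5)·(-1) = 6.
So s(n) = -5n³ + 6, and s(7) = -1709.

-1709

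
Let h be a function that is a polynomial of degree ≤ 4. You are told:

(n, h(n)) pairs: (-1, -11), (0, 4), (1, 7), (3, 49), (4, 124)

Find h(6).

472

Write h(n) = an^4 + bn³ + cn² + dn + e; the 5 given values yield a linear system in the 5 coefficients.
Solving, the leading coefficient vanishes, and h(n) = 3n³ - 6n² + 6n + 4.
Then h(6) = 472.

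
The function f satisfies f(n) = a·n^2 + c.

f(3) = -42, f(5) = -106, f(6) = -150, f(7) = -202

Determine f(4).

-70

From f(3) = -42 and f(5) = -106: 9a + c = -42 and 25a + c = -106.
Subtracting: 16a = -64, so a = -4; then c = -42 − (-4)·9 = -6.
So f(n) = -4n² − 6, and f(4) = -70.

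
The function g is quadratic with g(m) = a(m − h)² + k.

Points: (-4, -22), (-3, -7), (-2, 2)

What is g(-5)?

-43

First differences 15, 9; second difference -6 = 2a, so a = -3.
Expanding, the m-coefficient is −2ah = 6h; matching it to the data gives h = -1, and then k = 5.
So g(m) = -3(m + 1)² + 5.
g(-5) = -3·(-4)² + 5 = -43.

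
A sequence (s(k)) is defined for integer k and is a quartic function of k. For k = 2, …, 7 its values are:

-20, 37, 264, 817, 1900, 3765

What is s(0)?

-8

First differences: 57, 227, 553, 1083, 1865. Second differences: 170, 326, 530, 782. Third differences: 156, 204, 252. Fourth differences: 48, 48.
Level-4 differences are constant, so s has degree 4.
Fitting a degree-4 polynomial gives s(k) = 2k^4 - 2k³ - 7k² - 8.
The constant term is s(0) = -8.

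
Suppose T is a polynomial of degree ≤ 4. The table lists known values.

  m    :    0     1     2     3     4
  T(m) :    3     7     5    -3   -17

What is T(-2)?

-23

First differences: 4, -2, -8, -14. Second differences: -6, -6, -6.
Level-2 differences are constant, so T has degree 2.
Fitting a degree-2 polynomial gives T(m) = -3m² + 7m + 3.
Then T(-2) = -23.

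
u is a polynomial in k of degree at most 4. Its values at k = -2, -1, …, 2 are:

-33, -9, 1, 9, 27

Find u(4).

141

First differences: 24, 10, 8, 18. Second differences: -14, -2, 10. Third differences: 12, 12.
Level-3 differences are constant, so u has degree 3.
Fitting a degree-3 polynomial gives u(k) = 2k³ - k² + 7k + 1.
Then u(4) = 141.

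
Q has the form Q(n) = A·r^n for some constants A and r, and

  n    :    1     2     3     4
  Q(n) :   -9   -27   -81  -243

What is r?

Consecutive ratio: -27/(-9) = 3, and -81/(-27) = 3, so r = 3.
Then A·3^1 = -9 gives A = -3, and Q(n) = -3·3^n.

3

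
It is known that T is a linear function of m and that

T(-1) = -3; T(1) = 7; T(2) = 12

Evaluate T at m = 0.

2

Write T(m) = am + b; the 3 given values yield a linear system in the 2 coefficients.
Solving, T(m) = 5m + 2.
Then T(0) = 2.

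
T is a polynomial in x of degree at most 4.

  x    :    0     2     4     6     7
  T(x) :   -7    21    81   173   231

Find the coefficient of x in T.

Write T(x) = ax^4 + bx³ + cx² + dx + e; the 5 given values yield a linear system in the 5 coefficients.
Solving, the top 2 coefficients vanish, and T(x) = 4x² + 6x - 7.
The coefficient of x is 6.

6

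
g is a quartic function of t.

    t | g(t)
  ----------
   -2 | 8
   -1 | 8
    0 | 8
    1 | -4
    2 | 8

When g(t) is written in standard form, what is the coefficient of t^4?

Write g(t) = at^4 + bt³ + ct² + dt + e; the 5 given values yield a linear system in the 5 coefficients.
Solving, g(t) = 2t^4 + 2t³ - 8t² - 8t + 8.
The coefficient of t^4 is 2.

2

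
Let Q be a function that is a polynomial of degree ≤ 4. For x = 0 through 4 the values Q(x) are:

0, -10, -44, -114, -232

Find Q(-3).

6

First differences: -10, -34, -70, -118. Second differences: -24, -36, -48. Third differences: -12, -12.
Level-3 differences are constant, so Q has degree 3.
Fitting a degree-3 polynomial gives Q(x) = -2x³ - 6x² - 2x.
Then Q(-3) = 6.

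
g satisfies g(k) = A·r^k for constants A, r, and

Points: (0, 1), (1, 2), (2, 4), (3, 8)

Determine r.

2

Consecutive ratio: 2/1 = 2, and 4/2 = 2, so r = 2.
Then A·2^0 = 1 gives A = 1, and g(k) = 1·2^k.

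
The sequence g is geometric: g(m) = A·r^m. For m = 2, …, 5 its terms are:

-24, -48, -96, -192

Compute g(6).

Consecutive ratio: -48/(-24) = 2, and -96/(-48) = 2, so r = 2.
Then A·2^2 = -24 gives A = -6, and g(m) = -6·2^m.
g(6) = -6·2^6 = -384.

-384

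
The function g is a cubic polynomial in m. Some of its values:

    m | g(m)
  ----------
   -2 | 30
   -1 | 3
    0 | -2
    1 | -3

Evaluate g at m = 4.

Write g(m) = am³ + bm² + cm + d; the 4 given values yield a linear system in the 4 coefficients.
Solving, g(m) = -3m³ + 2m² - 2.
Then g(4) = -162.

-162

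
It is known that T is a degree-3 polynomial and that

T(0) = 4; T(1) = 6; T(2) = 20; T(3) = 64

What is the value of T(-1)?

Write T(t) = at³ + bt² + ct + d; the 4 given values yield a linear system in the 4 coefficients.
Solving, T(t) = 3t³ - 3t² + 2t + 4.
Then T(-1) = -4.

-4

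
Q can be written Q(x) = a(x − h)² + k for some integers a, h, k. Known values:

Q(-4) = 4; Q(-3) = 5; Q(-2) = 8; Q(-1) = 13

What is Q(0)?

First differences 1, 3, 5; second difference 2 = 2a, so a = 1.
Expanding, the x-coefficient is −2ah = -2h; matching it to the data gives h = -4, and then k = 4.
So Q(x) = 1(x + 4)² + 4.
Q(0) = 1·4² + 4 = 20.

20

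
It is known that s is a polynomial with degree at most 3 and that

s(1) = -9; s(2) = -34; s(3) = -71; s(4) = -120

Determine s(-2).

First differences: -25, -37, -49. Second differences: -12, -12.
Level-2 differences are constant, so s has degree 2.
Fitting a degree-2 polynomial gives s(n) = -6n² - 7n + 4.
Then s(-2) = -6.

-6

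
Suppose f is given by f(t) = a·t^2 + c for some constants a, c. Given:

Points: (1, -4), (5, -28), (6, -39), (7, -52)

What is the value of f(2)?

-7

From f(1) = -4 and f(5) = -28: 1a + c = -4 and 25a + c = -28.
Subtracting: 24a = -24, so a = -1; then c = -4 − (-1)·1 = -3.
So f(t) = -1t² − 3, and f(2) = -7.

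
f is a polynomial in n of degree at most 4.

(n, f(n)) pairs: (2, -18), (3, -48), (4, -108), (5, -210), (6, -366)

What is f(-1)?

12

First differences: -30, -60, -102, -156. Second differences: -30, -42, -54. Third differences: -12, -12.
Level-3 differences are constant, so f has degree 3.
Fitting a degree-3 polynomial gives f(n) = -2n³ + 3n² - 7n.
Then f(-1) = 12.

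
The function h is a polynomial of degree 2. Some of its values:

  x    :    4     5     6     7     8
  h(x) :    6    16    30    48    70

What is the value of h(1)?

Write h(x) = ax² + bx + c; the 5 given values yield a linear system in the 3 coefficients.
Solving, h(x) = 2x² - 8x + 6.
Then h(1) = 0.

0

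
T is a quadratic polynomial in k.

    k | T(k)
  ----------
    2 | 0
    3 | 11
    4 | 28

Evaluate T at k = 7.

Write T(k) = ak² + bk + c; the 3 given values yield a linear system in the 3 coefficients.
Solving, T(k) = 3k² - 4k - 4.
Then T(7) = 115.

115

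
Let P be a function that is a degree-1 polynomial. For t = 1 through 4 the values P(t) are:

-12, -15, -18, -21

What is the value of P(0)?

-9

First differences: -3, -3, -3.
Level-1 differences are constant, so P has degree 1.
Fitting a degree-1 polynomial gives P(t) = -3t - 9.
Then P(0) = -9.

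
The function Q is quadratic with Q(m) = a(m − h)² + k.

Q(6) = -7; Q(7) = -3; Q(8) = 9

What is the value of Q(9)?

First differences 4, 12; second difference 8 = 2a, so a = 4.
Expanding, the m-coefficient is −2ah = -8h; matching it to the data gives h = 6, and then k = -7.
So Q(m) = 4(m − 6)² − 7.
Q(9) = 4·3² − 7 = 29.

29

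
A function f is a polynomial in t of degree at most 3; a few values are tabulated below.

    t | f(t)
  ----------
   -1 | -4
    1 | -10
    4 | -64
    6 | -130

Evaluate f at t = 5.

-94

Write f(t) = at³ + bt² + ct + d; the 4 given values yield a linear system in the 4 coefficients.
Solving, the leading coefficient vanishes, and f(t) = -3t² - 3t - 4.
Then f(5) = -94.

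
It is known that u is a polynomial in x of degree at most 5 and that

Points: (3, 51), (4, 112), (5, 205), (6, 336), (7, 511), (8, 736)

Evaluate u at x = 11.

1771

First differences: 61, 93, 131, 175, 225. Second differences: 32, 38, 44, 50. Third differences: 6, 6, 6.
Level-3 differences are constant, so u has degree 3.
Fitting a degree-3 polynomial gives u(x) = x³ + 4x² - 4x.
Then u(11) = 1771.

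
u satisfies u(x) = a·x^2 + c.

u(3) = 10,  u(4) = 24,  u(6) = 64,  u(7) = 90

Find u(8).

From u(3) = 10 and u(4) = 24: 9a + c = 10 and 16a + c = 24.
Subtracting: 7a = 14, so a = 2; then c = 10 − 2·9 = -8.
So u(x) = 2x² − 8, and u(8) = 120.

120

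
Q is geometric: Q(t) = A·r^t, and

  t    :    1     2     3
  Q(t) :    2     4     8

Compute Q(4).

16

Consecutive ratio: 4/2 = 2, and 8/4 = 2, so r = 2.
Then A·2^1 = 2 gives A = 1, and Q(t) = 1·2^t.
Q(4) = 1·2^4 = 16.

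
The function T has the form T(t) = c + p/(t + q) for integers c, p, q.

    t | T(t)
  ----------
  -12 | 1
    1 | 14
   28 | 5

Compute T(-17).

(T(t) − c)(t + q) = p for each data point; the three points give a linear system in c and q, then p follows.
Solving: c = 4, q = 2, p = 30, so T(t) = 4 + 30/(t + 2).
Then T(-17) = 4 + 30/(-15) = 2.

2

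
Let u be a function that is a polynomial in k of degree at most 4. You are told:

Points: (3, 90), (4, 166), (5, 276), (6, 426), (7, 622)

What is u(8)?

870

First differences: 76, 110, 150, 196. Second differences: 34, 40, 46. Third differences: 6, 6.
Level-3 differences are constant, so u has degree 3.
Extending the table by one column gives the next first difference 248, so u(8) = 622 + 248 = 870.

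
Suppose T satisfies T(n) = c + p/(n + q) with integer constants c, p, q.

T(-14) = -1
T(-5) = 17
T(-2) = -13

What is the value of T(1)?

(T(n) − c)(n + q) = p for each data point; the three points give a linear system in c and q, then p follows.
Solving: c = -3, q = 4, p = -20, so T(n) = -3 − 20/(n + 4).
Then T(1) = -3 − 20/5 = -7.

-7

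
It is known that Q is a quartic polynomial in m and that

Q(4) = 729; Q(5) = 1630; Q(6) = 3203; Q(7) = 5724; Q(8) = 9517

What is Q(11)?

Write Q(m) = am^4 + bm³ + cm² + dm + e; the 5 given values yield a linear system in the 5 coefficients.
Solving, Q(m) = 2m^4 + 2m³ + 4m² + 5m + 5.
Then Q(11) = 32488.

32488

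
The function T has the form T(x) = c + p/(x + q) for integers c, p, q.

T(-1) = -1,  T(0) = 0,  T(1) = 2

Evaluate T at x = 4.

(T(x) − c)(x + q) = p for each data point; the three points give a linear system in c and q, then p follows.
Solving: c = -4, q = -3, p = -12, so T(x) = -4 − 12/(x − 3).
Then T(4) = -4 − 12/1 = -16.

-16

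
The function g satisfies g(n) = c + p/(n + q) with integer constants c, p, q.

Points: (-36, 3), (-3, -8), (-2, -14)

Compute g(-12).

1

(g(n) − c)(n + q) = p for each data point; the three points give a linear system in c and q, then p follows.
Solving: c = 4, q = 0, p = 36, so g(n) = 4 + 36/(n + 0).
Then g(-12) = 4 + 36/(-12) = 1.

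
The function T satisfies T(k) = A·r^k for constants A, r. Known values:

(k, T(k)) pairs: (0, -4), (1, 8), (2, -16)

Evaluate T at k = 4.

-64

Consecutive ratio: 8/(-4) = -2, and -16/8 = -2, so r = -2.
Then A·(-2)^0 = -4 gives A = -4, and T(k) = -4·(-2)^k.
T(4) = -4·(-2)^4 = -64.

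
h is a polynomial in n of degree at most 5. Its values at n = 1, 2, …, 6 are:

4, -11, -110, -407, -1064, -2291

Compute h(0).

First differences: -15, -99, -297, -657, -1227. Second differences: -84, -198, -360, -570. Third differences: -114, -162, -210. Fourth differences: -48, -48.
Level-4 differences are constant, so h has degree 4.
Fitting a degree-4 polynomial gives h(n) = -2n^4 + n³ + 2n² + 2n + 1.
Then h(0) = 1.

1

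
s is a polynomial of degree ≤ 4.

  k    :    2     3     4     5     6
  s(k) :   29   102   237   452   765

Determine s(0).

Write s(k) = ak^4 + bk³ + ck² + dk + e; the 5 given values yield a linear system in the 5 coefficients.
Solving, the leading coefficient vanishes, and s(k) = 3k³ + 4k² - 4k - 3.
Then s(0) = -3.

-3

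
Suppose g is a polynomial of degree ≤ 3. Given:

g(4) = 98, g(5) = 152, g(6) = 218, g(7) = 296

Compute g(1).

First differences: 54, 66, 78. Second differences: 12, 12.
Level-2 differences are constant, so g has degree 2.
Fitting a degree-2 polynomial gives g(m) = 6m² + 2.
Then g(1) = 8.

8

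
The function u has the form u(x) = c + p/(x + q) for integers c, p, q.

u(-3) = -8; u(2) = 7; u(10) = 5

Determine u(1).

(u(x) − c)(x + q) = p for each data point; the three points give a linear system in c and q, then p follows.
Solving: c = 4, q = 2, p = 12, so u(x) = 4 + 12/(x + 2).
Then u(1) = 4 + 12/3 = 8.

8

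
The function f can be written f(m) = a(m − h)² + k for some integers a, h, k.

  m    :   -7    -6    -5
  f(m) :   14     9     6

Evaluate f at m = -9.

First differences -5, -3; second difference 2 = 2a, so a = 1.
Expanding, the m-coefficient is −2ah = -2h; matching it to the data gives h = -4, and then k = 5.
So f(m) = 1(m + 4)² + 5.
f(-9) = 1·(-5)² + 5 = 30.

30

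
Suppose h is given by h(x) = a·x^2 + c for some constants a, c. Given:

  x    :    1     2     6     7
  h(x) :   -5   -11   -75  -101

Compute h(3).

From h(1) = -5 and h(2) = -11: 1a + c = -5 and 4a + c = -11.
Subtracting: 3a = -6, so a = -2; then c = -5 − (-2)·1 = -3.
So h(x) = -2x² − 3, and h(3) = -21.

-21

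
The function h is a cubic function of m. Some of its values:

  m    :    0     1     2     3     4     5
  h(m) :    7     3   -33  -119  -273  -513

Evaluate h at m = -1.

First differences: -4, -36, -86, -154, -240. Second differences: -32, -50, -68, -86. Third differences: -18, -18, -18.
Level-3 differences are constant, so h has degree 3.
Fitting a degree-3 polynomial gives h(m) = -3m³ - 7m² + 6m + 7.
Then h(-1) = -3.

-3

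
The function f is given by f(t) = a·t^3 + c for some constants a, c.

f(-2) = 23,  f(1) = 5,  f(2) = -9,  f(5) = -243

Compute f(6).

-425

From f(-2) = 23 and f(1) = 5: -8a + c = 23 and 1a + c = 5.
Subtracting: 9a = -18, so a = -2; then c = 23 − (-2)·(-8) = 7.
So f(t) = -2t³ + 7, and f(6) = -425.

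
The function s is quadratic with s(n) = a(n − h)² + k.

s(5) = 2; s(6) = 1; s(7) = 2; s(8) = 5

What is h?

6

First differences -1, 1, 3; second difference 2 = 2a, so a = 1.
Expanding, the n-coefficient is −2ah = -2h; matching it to the data gives h = 6, and then k = 1.
So s(n) = 1(n − 6)² + 1.
Hence h = 6.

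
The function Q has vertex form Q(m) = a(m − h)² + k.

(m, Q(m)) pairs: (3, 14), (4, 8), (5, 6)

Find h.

First differences -6, -2; second difference 4 = 2a, so a = 2.
Expanding, the m-coefficient is −2ah = -4h; matching it to the data gives h = 5, and then k = 6.
So Q(m) = 2(m − 5)² + 6.
Hence h = 5.

5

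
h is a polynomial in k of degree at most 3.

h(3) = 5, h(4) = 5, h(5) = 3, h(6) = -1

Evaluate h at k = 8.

-15

First differences: 0, -2, -4. Second differences: -2, -2.
Level-2 differences are constant, so h has degree 2.
Fitting a degree-2 polynomial gives h(k) = -k² + 7k - 7.
Then h(8) = -15.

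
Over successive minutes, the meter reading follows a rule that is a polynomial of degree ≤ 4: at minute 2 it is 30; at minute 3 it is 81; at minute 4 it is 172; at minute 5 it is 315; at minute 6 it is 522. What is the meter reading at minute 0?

0

Write the value at k as g(k).
First differences: 51, 91, 143, 207. Second differences: 40, 52, 64. Third differences: 12, 12.
Level-3 differences are constant, so g has degree 3.
Fitting a degree-3 polynomial gives g(k) = 2k³ + 2k² + 3k.
Then g(0) = 0.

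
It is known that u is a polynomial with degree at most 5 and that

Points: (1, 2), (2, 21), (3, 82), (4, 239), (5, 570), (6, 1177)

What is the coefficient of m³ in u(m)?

-1

Write u(m) = am^5 + bm^4 + cm³ + dm² + em + p; the 6 given values yield a linear system in the 6 coefficients.
Solving, the leading coefficient vanishes, and u(m) = m^4 - m³ + 2m² + 5m - 5.
The coefficient of m³ is -1.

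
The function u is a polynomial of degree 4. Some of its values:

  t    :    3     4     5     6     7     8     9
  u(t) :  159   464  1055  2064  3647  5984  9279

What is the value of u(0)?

0

First differences: 305, 591, 1009, 1583, 2337, 3295. Second differences: 286, 418, 574, 754, 958. Third differences: 132, 156, 180, 204. Fourth differences: 24, 24, 24.
Level-4 differences are constant, so u has degree 4.
Fitting a degree-4 polynomial gives u(t) = t^4 + 4t³ - 2t² - 4t.
Then u(0) = 0.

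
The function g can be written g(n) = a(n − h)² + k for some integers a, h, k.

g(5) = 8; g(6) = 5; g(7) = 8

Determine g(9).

First differences -3, 3; second difference 6 = 2a, so a = 3.
Expanding, the n-coefficient is −2ah = -6h; matching it to the data gives h = 6, and then k = 5.
So g(n) = 3(n − 6)² + 5.
g(9) = 3·3² + 5 = 32.

32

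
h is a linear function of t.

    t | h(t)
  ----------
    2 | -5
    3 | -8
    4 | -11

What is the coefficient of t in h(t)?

First differences: -3, -3.
Level-1 differences are constant, so h has degree 1.
Fitting a degree-1 polynomial gives h(t) = -3t + 1.
The coefficient of t is -3.

-3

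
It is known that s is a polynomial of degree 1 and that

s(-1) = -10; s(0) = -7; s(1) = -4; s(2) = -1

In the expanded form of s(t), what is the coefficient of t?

3

First differences: 3, 3, 3.
Level-1 differences are constant, so s has degree 1.
Fitting a degree-1 polynomial gives s(t) = 3t - 7.
The coefficient of t is 3.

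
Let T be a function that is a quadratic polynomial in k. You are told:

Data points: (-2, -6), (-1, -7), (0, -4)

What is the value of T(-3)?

Write T(k) = ak² + bk + c; the 3 given values yield a linear system in the 3 coefficients.
Solving, T(k) = 2k² + 5k - 4.
Then T(-3) = -1.

-1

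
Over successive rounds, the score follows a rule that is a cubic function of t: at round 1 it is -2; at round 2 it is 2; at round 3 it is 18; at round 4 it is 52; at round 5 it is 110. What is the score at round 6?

198

Write the value at t as f(t).
First differences: 4, 16, 34, 58. Second differences: 12, 18, 24. Third differences: 6, 6.
Level-3 differences are constant, so f has degree 3.
Fitting a degree-3 polynomial gives f(t) = t³ - 3t.
Then f(6) = 198.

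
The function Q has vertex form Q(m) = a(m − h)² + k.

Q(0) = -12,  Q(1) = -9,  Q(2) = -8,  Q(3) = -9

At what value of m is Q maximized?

First differences 3, 1, -1; second difference -2 = 2a, so a = -1.
Expanding, the m-coefficient is −2ah = 2h; matching it to the data gives h = 2, and then k = -8.
So Q(m) = -1(m − 2)² − 8.
Hence h = 2.

2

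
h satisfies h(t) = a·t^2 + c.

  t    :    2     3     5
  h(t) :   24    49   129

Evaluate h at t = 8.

324

From h(2) = 24 and h(3) = 49: 4a + c = 24 and 9a + c = 49.
Subtracting: 5a = 25, so a = 5; then c = 24 − 5·4 = 4.
So h(t) = 5t² + 4, and h(8) = 324.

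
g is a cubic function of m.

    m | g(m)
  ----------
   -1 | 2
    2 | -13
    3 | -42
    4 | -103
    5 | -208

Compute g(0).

Write g(m) = am³ + bm² + cm + d; the 5 given values yield a linear system in the 4 coefficients.
Solving, g(m) = -2m³ + 2m² - m - 3.
Then g(0) = -3.

-3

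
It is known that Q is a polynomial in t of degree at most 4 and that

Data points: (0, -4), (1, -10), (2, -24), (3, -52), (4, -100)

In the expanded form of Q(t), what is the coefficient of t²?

-1

Write Q(t) = at^4 + bt³ + ct² + dt + e; the 5 given values yield a linear system in the 5 coefficients.
Solving, the leading coefficient vanishes, and Q(t) = -t³ - t² - 4t - 4.
The coefficient of t² is -1.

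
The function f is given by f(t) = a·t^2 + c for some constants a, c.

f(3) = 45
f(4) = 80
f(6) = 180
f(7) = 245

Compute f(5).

From f(3) = 45 and f(4) = 80: 9a + c = 45 and 16a + c = 80.
Subtracting: 7a = 35, so a = 5; then c = 45 − 5·9 = 0.
So f(t) = 5t² + 0, and f(5) = 125.

125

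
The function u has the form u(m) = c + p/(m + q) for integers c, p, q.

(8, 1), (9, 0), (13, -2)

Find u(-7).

-8

(u(m) − c)(m + q) = p for each data point; the three points give a linear system in c and q, then p follows.
Solving: c = -5, q = -3, p = 30, so u(m) = -5 + 30/(m − 3).
Then u(-7) = -5 + 30/(-10) = -8.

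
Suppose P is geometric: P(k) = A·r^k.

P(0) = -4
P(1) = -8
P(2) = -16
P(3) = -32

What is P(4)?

-64

Consecutive ratio: -8/(-4) = 2, and -16/(-8) = 2, so r = 2.
Then A·2^0 = -4 gives A = -4, and P(k) = -4·2^k.
P(4) = -4·2^4 = -64.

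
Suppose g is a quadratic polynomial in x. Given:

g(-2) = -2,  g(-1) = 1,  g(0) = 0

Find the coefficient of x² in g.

Write g(x) = ax² + bx + c; the 3 given values yield a linear system in the 3 coefficients.
Solving, g(x) = -2x² - 3x.
The coefficient of x² is -2.

-2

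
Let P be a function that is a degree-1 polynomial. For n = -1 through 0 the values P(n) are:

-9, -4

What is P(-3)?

-19

Write P(n) = an + b; the 2 given values yield a linear system in the 2 coefficients.
Solving, P(n) = 5n - 4.
Then P(-3) = -19.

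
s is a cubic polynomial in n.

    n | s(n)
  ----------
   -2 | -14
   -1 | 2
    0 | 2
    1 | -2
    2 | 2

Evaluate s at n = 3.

First differences: 16, 0, -4, 4. Second differences: -16, -4, 8. Third differences: 12, 12.
Level-3 differences are constant, so s has degree 3.
Fitting a degree-3 polynomial gives s(n) = 2n³ - 2n² - 4n + 2.
Then s(3) = 26.

26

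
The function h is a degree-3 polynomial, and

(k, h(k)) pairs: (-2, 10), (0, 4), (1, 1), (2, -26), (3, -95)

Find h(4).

-224

Write h(k) = ak³ + bk² + ck + d; the 5 given values yield a linear system in the 4 coefficients.
Solving, h(k) = -3k³ - 3k² + 3k + 4.
Then h(4) = -224.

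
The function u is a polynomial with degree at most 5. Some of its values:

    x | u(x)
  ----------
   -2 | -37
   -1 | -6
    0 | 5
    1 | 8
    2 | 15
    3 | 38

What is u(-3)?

-100

First differences: 31, 11, 3, 7, 23. Second differences: -20, -8, 4, 16. Third differences: 12, 12, 12.
Level-3 differences are constant, so u has degree 3.
Fitting a degree-3 polynomial gives u(x) = 2x³ - 4x² + 5x + 5.
Then u(-3) = -100.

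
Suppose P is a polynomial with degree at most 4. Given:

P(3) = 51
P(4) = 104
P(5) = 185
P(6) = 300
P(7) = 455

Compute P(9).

First differences: 53, 81, 115, 155. Second differences: 28, 34, 40. Third differences: 6, 6.
Level-3 differences are constant, so P has degree 3.
Fitting a degree-3 polynomial gives P(k) = k³ + 2k² + 2k.
Then P(9) = 909.

909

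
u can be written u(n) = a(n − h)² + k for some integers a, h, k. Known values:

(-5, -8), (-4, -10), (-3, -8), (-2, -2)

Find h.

First differences -2, 2, 6; second difference 4 = 2a, so a = 2.
Expanding, the n-coefficient is −2ah = -4h; matching it to the data gives h = -4, and then k = -10.
So u(n) = 2(n + 4)² − 10.
Hence h = -4.

-4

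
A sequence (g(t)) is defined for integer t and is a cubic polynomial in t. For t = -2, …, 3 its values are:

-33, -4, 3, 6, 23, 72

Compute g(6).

First differences: 29, 7, 3, 17, 49. Second differences: -22, -4, 14, 32. Third differences: 18, 18, 18.
Level-3 differences are constant, so g has degree 3.
Fitting a degree-3 polynomial gives g(t) = 3t³ - 2t² + 2t + 3.
Then g(6) = 591.

591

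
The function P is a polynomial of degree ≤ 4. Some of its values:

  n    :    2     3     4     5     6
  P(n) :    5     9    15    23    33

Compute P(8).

59

First differences: 4, 6, 8, 10. Second differences: 2, 2, 2.
Level-2 differences are constant, so P has degree 2.
Fitting a degree-2 polynomial gives P(n) = n² - n + 3.
Then P(8) = 59.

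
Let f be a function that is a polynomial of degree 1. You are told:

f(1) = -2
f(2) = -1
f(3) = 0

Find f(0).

-3

Write f(x) = ax + b; the 3 given values yield a linear system in the 2 coefficients.
Solving, f(x) = x - 3.
Then f(0) = -3.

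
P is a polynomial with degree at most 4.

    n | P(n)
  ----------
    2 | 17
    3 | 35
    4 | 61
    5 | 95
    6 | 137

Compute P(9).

311

First differences: 18, 26, 34, 42. Second differences: 8, 8, 8.
Level-2 differences are constant, so P has degree 2.
Fitting a degree-2 polynomial gives P(n) = 4n² - 2n + 5.
Then P(9) = 311.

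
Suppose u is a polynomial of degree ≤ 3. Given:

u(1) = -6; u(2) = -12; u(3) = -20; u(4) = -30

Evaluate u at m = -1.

First differences: -6, -8, -10. Second differences: -2, -2.
Level-2 differences are constant, so u has degree 2.
Fitting a degree-2 polynomial gives u(m) = -m² - 3m - 2.
Then u(-1) = 0.

0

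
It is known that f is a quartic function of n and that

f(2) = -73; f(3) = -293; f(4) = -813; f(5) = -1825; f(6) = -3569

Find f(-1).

Write f(n) = an^4 + bn³ + cn² + dn + e; the 5 given values yield a linear system in the 5 coefficients.
Solving, f(n) = -2n^4 - 4n³ - 4n² + 6n - 5.
Then f(-1) = -13.

-13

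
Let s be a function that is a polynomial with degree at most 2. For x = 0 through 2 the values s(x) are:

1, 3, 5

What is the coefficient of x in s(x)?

2

Write s(x) = ax² + bx + c; the 3 given values yield a linear system in the 3 coefficients.
Solving, the leading coefficient vanishes, and s(x) = 2x + 1.
The coefficient of x is 2.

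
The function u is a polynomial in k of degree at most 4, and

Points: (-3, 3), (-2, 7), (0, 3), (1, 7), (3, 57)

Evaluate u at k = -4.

-13

Write u(k) = ak^4 + bk³ + ck² + dk + e; the 5 given values yield a linear system in the 5 coefficients.
Solving, the leading coefficient vanishes, and u(k) = k³ + 3k² + 3.
Then u(-4) = -13.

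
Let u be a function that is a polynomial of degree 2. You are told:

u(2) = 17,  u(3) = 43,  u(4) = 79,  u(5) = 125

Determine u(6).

Write u(k) = ak² + bk + c; the 4 given values yield a linear system in the 3 coefficients.
Solving, u(k) = 5k² + k - 5.
Then u(6) = 181.

181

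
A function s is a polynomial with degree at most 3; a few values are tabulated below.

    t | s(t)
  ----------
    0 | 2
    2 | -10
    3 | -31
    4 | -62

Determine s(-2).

-26

Write s(t) = at³ + bt² + ct + d; the 4 given values yield a linear system in the 4 coefficients.
Solving, the leading coefficient vanishes, and s(t) = -5t² + 4t + 2.
Then s(-2) = -26.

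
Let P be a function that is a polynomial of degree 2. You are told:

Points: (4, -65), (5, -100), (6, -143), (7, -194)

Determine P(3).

-38

First differences: -35, -43, -51. Second differences: -8, -8.
Level-2 differences are constant, so P has degree 2.
Fitting a degree-2 polynomial gives P(k) = -4k² + k - 5.
Then P(3) = -38.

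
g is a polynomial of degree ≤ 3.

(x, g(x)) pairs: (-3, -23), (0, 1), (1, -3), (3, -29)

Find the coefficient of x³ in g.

Write g(x) = ax³ + bx² + cx + d; the 4 given values yield a linear system in the 4 coefficients.
Solving, the leading coefficient vanishes, and g(x) = -3x² - x + 1.
The coefficient of x³ is 0.

0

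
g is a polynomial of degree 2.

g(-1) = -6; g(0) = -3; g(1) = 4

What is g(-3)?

0

Write g(m) = am² + bm + c; the 3 given values yield a linear system in the 3 coefficients.
Solving, g(m) = 2m² + 5m - 3.
Then g(-3) = 0.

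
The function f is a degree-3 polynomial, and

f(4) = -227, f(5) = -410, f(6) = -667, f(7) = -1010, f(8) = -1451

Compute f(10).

-2675

Write f(x) = ax³ + bx² + cx + d; the 5 given values yield a linear system in the 4 coefficients.
Solving, f(x) = -2x³ - 7x² + 2x + 5.
Then f(10) = -2675.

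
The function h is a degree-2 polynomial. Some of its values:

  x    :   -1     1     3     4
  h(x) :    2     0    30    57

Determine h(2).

11

Write h(x) = ax² + bx + c; the 4 given values yield a linear system in the 3 coefficients.
Solving, h(x) = 4x² - x - 3.
Then h(2) = 11.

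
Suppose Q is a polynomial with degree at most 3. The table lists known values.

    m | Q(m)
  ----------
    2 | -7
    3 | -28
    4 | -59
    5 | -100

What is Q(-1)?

First differences: -21, -31, -41. Second differences: -10, -10.
Level-2 differences are constant, so Q has degree 2.
Fitting a degree-2 polynomial gives Q(m) = -5m² + 4m + 5.
Then Q(-1) = -4.

-4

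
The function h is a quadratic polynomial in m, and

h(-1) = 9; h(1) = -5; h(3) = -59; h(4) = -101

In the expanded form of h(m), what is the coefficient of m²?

-5

Write h(m) = am² + bm + c; the 4 given values yield a linear system in the 3 coefficients.
Solving, h(m) = -5m² - 7m + 7.
The coefficient of m² is -5.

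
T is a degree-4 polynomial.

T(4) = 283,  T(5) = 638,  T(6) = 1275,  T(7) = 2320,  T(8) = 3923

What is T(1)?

10

Write T(x) = ax^4 + bx³ + cx² + dx + e; the 5 given values yield a linear system in the 5 coefficients.
Solving, T(x) = x^4 - x³ + 5x² + 2x + 3.
Then T(1) = 10.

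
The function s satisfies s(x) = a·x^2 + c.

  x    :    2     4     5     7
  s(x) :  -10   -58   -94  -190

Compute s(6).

From s(2) = -10 and s(4) = -58: 4a + c = -10 and 16a + c = -58.
Subtracting: 12a = -48, so a = -4; then c = -10 − (-4)·4 = 6.
So s(x) = -4x² + 6, and s(6) = -138.

-138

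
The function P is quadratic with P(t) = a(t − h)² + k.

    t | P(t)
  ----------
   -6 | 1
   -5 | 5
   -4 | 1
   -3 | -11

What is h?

First differences 4, -4, -12; second difference -8 = 2a, so a = -4.
Expanding, the t-coefficient is −2ah = 8h; matching it to the data gives h = -5, and then k = 5.
So P(t) = -4(t + 5)² + 5.
Hence h = -5.

-5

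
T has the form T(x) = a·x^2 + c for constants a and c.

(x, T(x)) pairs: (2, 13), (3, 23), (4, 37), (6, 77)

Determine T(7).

From T(2) = 13 and T(3) = 23: 4a + c = 13 and 9a + c = 23.
Subtracting: 5a = 10, so a = 2; then c = 13 − 2·4 = 5.
So T(x) = 2x² + 5, and T(7) = 103.

103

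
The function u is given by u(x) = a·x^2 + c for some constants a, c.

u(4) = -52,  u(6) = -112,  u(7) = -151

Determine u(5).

-79

From u(4) = -52 and u(6) = -112: 16a + c = -52 and 36a + c = -112.
Subtracting: 20a = -60, so a = -3; then c = -52 − (-3)·16 = -4.
So u(x) = -3x² − 4, and u(5) = -79.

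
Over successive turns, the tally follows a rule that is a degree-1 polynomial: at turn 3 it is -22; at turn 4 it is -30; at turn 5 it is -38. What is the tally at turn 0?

Write the value at x as P(x).
First differences: -8, -8.
Level-1 differences are constant, so P has degree 1.
Fitting a degree-1 polynomial gives P(x) = -8x + 2.
Then P(0) = 2.

2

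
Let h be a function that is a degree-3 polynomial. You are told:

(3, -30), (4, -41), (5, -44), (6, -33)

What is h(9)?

144

Write h(n) = an³ + bn² + cn + d; the 4 given values yield a linear system in the 4 coefficients.
Solving, h(n) = n³ - 8n² + 8n - 9.
Then h(9) = 144.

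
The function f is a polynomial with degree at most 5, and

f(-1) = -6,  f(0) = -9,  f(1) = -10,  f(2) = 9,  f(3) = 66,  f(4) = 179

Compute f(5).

366

Write f(m) = am^5 + bm^4 + cm³ + dm² + em + p; the 6 given values yield a linear system in the 6 coefficients.
Solving, the top 2 coefficients vanish, and f(m) = 3m³ + m² - 5m - 9.
Then f(5) = 366.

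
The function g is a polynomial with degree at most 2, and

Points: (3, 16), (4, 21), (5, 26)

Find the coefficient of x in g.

Write g(x) = ax² + bx + c; the 3 given values yield a linear system in the 3 coefficients.
Solving, the leading coefficient vanishes, and g(x) = 5x + 1.
The coefficient of x is 5.

5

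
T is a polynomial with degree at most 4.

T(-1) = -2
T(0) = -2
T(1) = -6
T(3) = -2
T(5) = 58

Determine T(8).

Write T(x) = ax^4 + bx³ + cx² + dx + e; the 5 given values yield a linear system in the 5 coefficients.
Solving, the leading coefficient vanishes, and T(x) = x³ - 2x² - 3x - 2.
Then T(8) = 358.

358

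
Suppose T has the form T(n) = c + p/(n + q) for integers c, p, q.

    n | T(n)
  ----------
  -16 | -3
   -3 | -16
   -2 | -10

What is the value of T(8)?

(T(n) − c)(n + q) = p for each data point; the three points give a linear system in c and q, then p follows.
Solving: c = -4, q = 4, p = -12, so T(n) = -4 − 12/(n + 4).
Then T(8) = -4 − 12/12 = -5.

-5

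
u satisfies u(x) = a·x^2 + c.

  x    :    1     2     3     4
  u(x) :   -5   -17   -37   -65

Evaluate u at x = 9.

From u(1) = -5 and u(2) = -17: 1a + c = -5 and 4a + c = -17.
Subtracting: 3a = -12, so a = -4; then c = -5 − (-4)·1 = -1.
So u(x) = -4x² − 1, and u(9) = -325.

-325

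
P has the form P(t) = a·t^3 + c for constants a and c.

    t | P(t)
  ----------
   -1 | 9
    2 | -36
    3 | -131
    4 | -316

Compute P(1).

-1

From P(-1) = 9 and P(2) = -36: -1a + c = 9 and 8a + c = -36.
Subtracting: 9a = -45, so a = -5; then c = 9 − (-5)·(-1) = 4.
So P(t) = -5t³ + 4, and P(1) = -1.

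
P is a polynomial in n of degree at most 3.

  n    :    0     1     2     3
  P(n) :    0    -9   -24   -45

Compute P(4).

First differences: -9, -15, -21. Second differences: -6, -6.
Level-2 differences are constant, so P has degree 2.
Fitting a degree-2 polynomial gives P(n) = -3n² - 6n.
Then P(4) = -72.

-72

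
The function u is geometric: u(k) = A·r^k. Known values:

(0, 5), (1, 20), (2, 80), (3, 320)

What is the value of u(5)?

5120

Consecutive ratio: 20/5 = 4, and 80/20 = 4, so r = 4.
Then A·4^0 = 5 gives A = 5, and u(k) = 5·4^k.
u(5) = 5·4^5 = 5120.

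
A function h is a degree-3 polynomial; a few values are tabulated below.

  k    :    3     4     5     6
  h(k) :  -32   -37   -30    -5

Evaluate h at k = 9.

238

Write h(k) = ak³ + bk² + ck + d; the 4 given values yield a linear system in the 4 coefficients.
Solving, h(k) = k³ - 6k² - 5.
Then h(9) = 238.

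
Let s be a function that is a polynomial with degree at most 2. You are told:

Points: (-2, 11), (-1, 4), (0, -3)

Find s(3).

First differences: -7, -7.
Level-1 differences are constant, so s has degree 1.
Fitting a degree-1 polynomial gives s(t) = -7t - 3.
Then s(3) = -24.

-24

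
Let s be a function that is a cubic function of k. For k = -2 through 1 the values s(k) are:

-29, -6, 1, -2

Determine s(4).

Write s(k) = ak³ + bk² + ck + d; the 4 given values yield a linear system in the 4 coefficients.
Solving, s(k) = k³ - 5k² + k + 1.
Then s(4) = -11.

-11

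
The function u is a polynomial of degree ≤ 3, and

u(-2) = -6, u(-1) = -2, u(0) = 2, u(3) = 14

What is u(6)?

26

Write u(k) = ak³ + bk² + ck + d; the 4 given values yield a linear system in the 4 coefficients.
Solving, the top 2 coefficients vanish, and u(k) = 4k + 2.
Then u(6) = 26.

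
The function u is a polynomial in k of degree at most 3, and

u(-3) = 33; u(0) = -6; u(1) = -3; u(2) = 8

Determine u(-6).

144

Write u(k) = ak³ + bk² + ck + d; the 4 given values yield a linear system in the 4 coefficients.
Solving, the leading coefficient vanishes, and u(k) = 4k² - k - 6.
Then u(-6) = 144.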